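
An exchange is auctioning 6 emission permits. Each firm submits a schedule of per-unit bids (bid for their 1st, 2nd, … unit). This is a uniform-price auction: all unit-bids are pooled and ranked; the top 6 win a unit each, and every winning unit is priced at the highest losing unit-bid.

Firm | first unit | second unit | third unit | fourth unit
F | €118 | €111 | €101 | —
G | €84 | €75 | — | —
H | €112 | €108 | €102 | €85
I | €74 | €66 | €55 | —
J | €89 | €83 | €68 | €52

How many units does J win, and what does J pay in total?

J: 0 units, pays €0

All unit-bids, highest first — top 6: 118 (F-1), 112 (H-1), 111 (F-2), 108 (H-2), 102 (H-3), 101 (F-3)
Highest rejected unit-bid = €89.
J wins 0 unit(s) at €89 each.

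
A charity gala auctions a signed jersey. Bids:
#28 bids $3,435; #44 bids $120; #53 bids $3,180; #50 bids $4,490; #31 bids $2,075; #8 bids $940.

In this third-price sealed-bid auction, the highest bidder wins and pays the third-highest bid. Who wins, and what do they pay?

#50 pays $3,180

Third-price sealed-bid auction: the highest bidder wins and pays the third-highest bid.
Sorting bids: 4,490 (#50) > 3,435 (#28) > 3,180 (#53) > 2,075 (#31) > 940 (#8) > 120 (#44)
#50 wins; payment is bid #3 in the ranking = $3,180.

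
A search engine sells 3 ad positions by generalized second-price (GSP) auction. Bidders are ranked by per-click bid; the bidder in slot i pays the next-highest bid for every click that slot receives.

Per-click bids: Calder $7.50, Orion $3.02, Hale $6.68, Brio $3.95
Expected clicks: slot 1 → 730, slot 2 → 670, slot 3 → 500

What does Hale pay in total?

Hale pays $2646.50

Ranked by bid: $7.50 (Calder) > $6.68 (Hale) > $3.95 (Brio) > $3.02 (Orion)
Hale holds slot 2 → pays next bid $3.95 × 670 clicks = $2646.50.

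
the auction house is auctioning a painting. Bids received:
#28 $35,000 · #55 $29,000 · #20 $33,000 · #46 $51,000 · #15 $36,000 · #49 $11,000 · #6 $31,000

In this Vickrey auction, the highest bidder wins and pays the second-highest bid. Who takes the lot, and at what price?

Sorting bids: 51,000 (#46) > 36,000 (#15) > 35,000 (#28) > 33,000 (#20) > 31,000 (#6) > 29,000 (#55) > …
#46 is highest; pays the second-highest bid, $36,000.

#46 pays $36,000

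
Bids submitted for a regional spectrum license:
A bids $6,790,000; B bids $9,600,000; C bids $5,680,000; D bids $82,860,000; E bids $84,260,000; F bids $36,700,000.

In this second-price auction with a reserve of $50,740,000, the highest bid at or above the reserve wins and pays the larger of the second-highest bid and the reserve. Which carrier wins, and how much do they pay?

Bids ranked: 84,260,000 (E) > 82,860,000 (D) > 36,700,000 (F) > 9,600,000 (B) > 6,790,000 (A) > 5,680,000 (C)
Highest eligible bid: E at $84,260,000.
max(second-highest $82,860,000, reserve $50,740,000) = $82,860,000; the reserve does not bind.

E pays $82,860,000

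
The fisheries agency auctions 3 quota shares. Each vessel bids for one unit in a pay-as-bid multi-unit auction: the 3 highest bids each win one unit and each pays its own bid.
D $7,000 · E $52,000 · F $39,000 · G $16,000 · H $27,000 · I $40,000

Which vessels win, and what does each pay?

E $52,000, I $40,000, F $39,000

Ordering the bids: 52,000 (E), 40,000 (I), 39,000 (F), 27,000 (H), 16,000 (G), …
The 3 highest are E, I, F.
Each winner pays its own bid: E $52,000, I $40,000, F $39,000.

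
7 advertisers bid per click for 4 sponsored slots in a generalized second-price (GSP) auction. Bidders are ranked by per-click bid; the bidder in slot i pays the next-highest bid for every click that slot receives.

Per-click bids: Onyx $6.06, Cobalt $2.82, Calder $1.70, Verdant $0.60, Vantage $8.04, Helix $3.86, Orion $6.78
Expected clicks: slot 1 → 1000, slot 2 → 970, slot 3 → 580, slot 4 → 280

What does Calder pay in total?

Calder pays $0.00

Per-click bids in order: $8.04 (Vantage) > $6.78 (Orion) > $6.06 (Onyx) > $3.86 (Helix) > $2.82 (Cobalt) > …
Calder ranks below slot 4 → no slot, pays nothing.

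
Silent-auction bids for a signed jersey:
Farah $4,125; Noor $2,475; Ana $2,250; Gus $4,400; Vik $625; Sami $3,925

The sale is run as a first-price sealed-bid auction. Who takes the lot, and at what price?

Gus pays $4,400

First-price sealed-bid auction: the highest bidder wins and pays their own bid.
Bids ranked: 4,400 (Gus) > 4,125 (Farah) > 3,925 (Sami) > 2,475 (Noor) > 2,250 (Ana) > 625 (Vik)
Gus is highest → pays own bid, $4,400.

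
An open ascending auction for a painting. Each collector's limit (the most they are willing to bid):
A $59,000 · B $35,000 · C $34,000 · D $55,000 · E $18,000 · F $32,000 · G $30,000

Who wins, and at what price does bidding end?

Open ascending-bid auction: the price rises until one bidder remains; the winner pays the price at which the last rival dropped out.
Sorting limits: 59,000 (A) > 55,000 (D) > 35,000 (B) > 34,000 (C) > 32,000 (F) > 30,000 (G) > …
D is the last rival to drop out, at $55,000; A remains and wins at that price.

A wins at $55,000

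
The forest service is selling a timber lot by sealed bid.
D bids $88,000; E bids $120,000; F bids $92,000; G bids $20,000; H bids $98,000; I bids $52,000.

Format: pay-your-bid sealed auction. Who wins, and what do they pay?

E pays $120,000

Rule: the highest bidder wins and pays their own bid.
Sorting bids: 120,000 (E) > 98,000 (H) > 92,000 (F) > 88,000 (D) > 52,000 (I) > 20,000 (G)
E has the highest bid and pays exactly that: $120,000.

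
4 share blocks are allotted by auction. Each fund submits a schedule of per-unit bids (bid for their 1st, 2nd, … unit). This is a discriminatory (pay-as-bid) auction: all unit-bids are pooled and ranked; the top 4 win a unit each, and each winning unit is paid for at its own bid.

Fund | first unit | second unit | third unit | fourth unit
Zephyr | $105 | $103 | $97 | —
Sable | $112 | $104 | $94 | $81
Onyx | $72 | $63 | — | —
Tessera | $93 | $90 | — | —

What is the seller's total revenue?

All unit-bids, highest first — top 4: 112 (Sable-1), 105 (Zephyr-1), 104 (Sable-2), 103 (Zephyr-2)
Next rejected bid: $97 (not a price — pay-as-bid).
Each winning unit pays its own bid.
Revenue = 112 + 105 + 104 + 103 = $424.

Total revenue: $424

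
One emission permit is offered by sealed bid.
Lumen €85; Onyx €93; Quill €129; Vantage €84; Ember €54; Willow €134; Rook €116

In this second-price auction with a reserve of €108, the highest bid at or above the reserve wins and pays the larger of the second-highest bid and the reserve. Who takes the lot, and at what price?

Second-price auction with a reserve of €108: the highest bid at or above the reserve wins and pays the larger of the second-highest bid and the reserve.
Bids ranked: 134 (Willow) > 129 (Quill) > 116 (Rook) > 93 (Onyx) > 85 (Lumen) > 84 (Vantage) > …
Highest eligible bid: Willow at €134.
Second-highest bid €129 exceeds the reserve €108 → payment €129.

Willow pays €129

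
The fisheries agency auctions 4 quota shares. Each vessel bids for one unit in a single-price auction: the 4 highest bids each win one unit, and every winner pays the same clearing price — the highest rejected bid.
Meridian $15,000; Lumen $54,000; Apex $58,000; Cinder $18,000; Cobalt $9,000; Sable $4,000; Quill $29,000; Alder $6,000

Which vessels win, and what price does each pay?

Apex, Lumen, Quill, Cinder; each pays $15,000

Ordering the bids: 58,000 (Apex), 54,000 (Lumen), 29,000 (Quill), 18,000 (Cinder), 15,000 (Meridian), 9,000 (Cobalt), …
Winners (4 units): Apex, Lumen, Quill, Cinder.
Highest unsuccessful bid: $15,000 → clearing price.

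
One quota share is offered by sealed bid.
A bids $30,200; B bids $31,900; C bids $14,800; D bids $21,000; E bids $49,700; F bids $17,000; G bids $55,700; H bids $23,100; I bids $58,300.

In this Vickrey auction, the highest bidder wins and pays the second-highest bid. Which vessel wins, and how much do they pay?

I pays $55,700

Bids ranked: 58,300 (I) > 55,700 (G) > 49,700 (E) > 31,900 (B) > 30,200 (A) > 23,100 (H) > …
I wins with the highest bid; price is set by the runner-up at $55,700.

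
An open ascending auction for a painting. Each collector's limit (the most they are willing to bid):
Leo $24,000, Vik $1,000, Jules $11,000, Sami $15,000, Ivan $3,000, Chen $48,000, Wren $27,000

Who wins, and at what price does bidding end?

Chen wins at $27,000

Ascending (English) auction: the price rises until one bidder remains; the winner pays the price at which the last rival dropped out.
Limits ranked: 48,000 (Chen) > 27,000 (Wren) > 24,000 (Leo) > 15,000 (Sami) > 11,000 (Jules) > 3,000 (Ivan) > …
Bidding ends when Wren exits at $27,000; Chen takes it.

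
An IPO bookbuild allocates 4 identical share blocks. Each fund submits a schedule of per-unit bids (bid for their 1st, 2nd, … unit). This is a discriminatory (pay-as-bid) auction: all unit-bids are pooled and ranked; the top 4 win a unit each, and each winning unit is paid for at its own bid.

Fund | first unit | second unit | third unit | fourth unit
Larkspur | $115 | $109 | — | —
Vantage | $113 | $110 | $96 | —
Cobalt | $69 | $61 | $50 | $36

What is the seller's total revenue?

All unit-bids, highest first — top 4: 115 (Larkspur-1), 113 (Vantage-1), 110 (Vantage-2), 109 (Larkspur-2)
Next rejected bid: $96 (not a price — pay-as-bid).
Each winning unit pays its own bid.
Revenue = 115 + 113 + 110 + 109 = $447.

Total revenue: $447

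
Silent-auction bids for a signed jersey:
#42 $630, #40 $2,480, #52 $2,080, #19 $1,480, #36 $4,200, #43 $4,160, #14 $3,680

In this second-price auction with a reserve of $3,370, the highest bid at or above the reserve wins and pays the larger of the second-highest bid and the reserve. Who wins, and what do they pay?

#36 pays $4,160

Second-price auction with a reserve of $3,370: the highest bid at or above the reserve wins and pays the larger of the second-highest bid and the reserve.
Sorting bids: 4,200 (#36) > 4,160 (#43) > 3,680 (#14) > 2,480 (#40) > 2,080 (#52) > 1,480 (#19) > …
Highest eligible bid: #36 at $4,200.
Second-highest bid $4,160 exceeds the reserve $3,370 → payment $4,160.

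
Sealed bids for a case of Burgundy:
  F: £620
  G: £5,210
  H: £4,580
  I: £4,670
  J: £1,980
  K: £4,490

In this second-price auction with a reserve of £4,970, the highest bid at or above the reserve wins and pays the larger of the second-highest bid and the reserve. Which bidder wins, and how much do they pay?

G pays £4,970

Bids ranked: 5,210 (G) > 4,670 (I) > 4,580 (H) > 4,490 (K) > 1,980 (J) > 620 (F)
Highest eligible bid: G at £5,210.
max(second-highest £4,670, reserve £4,970) = £4,970.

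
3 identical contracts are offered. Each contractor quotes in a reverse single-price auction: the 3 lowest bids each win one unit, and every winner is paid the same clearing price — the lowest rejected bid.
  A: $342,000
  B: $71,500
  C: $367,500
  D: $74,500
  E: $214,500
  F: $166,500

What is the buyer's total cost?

Bids ranked low→high: 71,500 (B), 74,500 (D), 166,500 (F), 214,500 (E), 342,000 (A), …
The 3 lowest are B, D, F.
Clearing price = lowest rejected bid = $214,500.
Total cost = 3 × $214,500 = $643,500.

Total cost: $643,500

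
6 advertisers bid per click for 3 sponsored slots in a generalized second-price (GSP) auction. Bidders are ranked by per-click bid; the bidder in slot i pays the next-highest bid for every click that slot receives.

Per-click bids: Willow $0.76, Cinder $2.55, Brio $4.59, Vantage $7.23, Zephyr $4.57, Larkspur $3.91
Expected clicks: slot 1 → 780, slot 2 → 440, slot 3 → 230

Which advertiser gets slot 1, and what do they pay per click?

Vantage; $4.59 per click

Ranked by bid: $7.23 (Vantage) > $4.59 (Brio) > $4.57 (Zephyr) > $3.91 (Larkspur) > …
Slot 1 goes to the first-ranked bidder, Vantage, who pays the next bid down: $4.59/click.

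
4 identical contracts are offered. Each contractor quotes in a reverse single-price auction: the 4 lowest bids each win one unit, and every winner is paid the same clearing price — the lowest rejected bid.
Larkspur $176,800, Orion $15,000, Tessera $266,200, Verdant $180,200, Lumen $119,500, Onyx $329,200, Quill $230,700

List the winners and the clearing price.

Sorting: 15,000 (Orion), 119,500 (Lumen), 176,800 (Larkspur), 180,200 (Verdant), 230,700 (Quill), 266,200 (Tessera), …
Lowest 4: Orion, Lumen, Larkspur, Verdant.
First losing bid is Quill's $230,700, which sets the uniform price.

Orion, Lumen, Larkspur, Verdant; each is paid $230,700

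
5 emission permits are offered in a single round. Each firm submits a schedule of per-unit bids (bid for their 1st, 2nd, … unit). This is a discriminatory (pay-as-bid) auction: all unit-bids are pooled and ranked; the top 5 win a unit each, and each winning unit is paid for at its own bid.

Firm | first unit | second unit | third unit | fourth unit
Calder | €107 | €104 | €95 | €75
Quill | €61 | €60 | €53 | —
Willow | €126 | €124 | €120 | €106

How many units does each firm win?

Merging the schedules and taking the best 5: 126 (Willow-1), 124 (Willow-2), 120 (Willow-3), 107 (Calder-1), 106 (Willow-4)
Next rejected bid: €104 (not a price — pay-as-bid).
Allocation: Calder 1, Willow 4.

Calder 1, Willow 4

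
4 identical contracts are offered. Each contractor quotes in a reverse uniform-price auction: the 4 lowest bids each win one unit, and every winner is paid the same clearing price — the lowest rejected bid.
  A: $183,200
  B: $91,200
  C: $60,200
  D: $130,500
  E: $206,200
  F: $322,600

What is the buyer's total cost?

Total cost: $824,800

Ordering the bids: 60,200 (C), 91,200 (B), 130,500 (D), 183,200 (A), 206,200 (E), 322,600 (F)
Winners (4 units): C, B, D, A.
First losing bid is E's $206,200, which sets the uniform price.
Total cost = 4 × $206,200 = $824,800.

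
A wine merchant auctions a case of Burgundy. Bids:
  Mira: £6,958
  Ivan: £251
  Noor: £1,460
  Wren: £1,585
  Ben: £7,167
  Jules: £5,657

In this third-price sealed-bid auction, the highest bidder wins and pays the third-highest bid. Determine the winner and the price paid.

Ben pays £5,657

Third-price sealed-bid auction: the highest bidder wins and pays the third-highest bid.
Sorting bids: 7,167 (Ben) > 6,958 (Mira) > 5,657 (Jules) > 1,585 (Wren) > 1,460 (Noor) > 251 (Ivan)
Ben wins; payment is bid #3 in the ranking = £5,657.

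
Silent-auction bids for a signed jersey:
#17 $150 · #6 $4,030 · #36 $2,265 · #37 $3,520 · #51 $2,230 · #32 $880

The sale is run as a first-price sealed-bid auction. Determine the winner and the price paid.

#6 pays $4,030

Sorting bids: 4,030 (#6) > 3,520 (#37) > 2,265 (#36) > 2,230 (#51) > 880 (#32) > 150 (#17)
#6 has the highest bid and pays exactly that: $4,030.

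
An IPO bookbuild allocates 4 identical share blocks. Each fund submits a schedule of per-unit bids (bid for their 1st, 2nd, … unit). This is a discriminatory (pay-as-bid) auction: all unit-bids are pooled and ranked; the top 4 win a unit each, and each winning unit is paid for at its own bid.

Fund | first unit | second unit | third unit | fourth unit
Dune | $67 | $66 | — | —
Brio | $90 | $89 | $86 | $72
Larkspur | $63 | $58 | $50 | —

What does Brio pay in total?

Pooled unit-bids ranked (top 4): 90 (Brio-1), 89 (Brio-2), 86 (Brio-3), 72 (Brio-4)
Next rejected bid: $67 (not a price — pay-as-bid).
Brio's winning unit-bids: 90 + 89 + 86 + 72 = $337.

Brio pays $337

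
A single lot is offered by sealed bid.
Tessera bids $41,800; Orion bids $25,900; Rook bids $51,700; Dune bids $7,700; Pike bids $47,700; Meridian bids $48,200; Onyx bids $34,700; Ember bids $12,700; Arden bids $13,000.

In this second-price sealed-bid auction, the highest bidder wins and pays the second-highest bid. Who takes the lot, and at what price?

Rule: the highest bidder wins and pays the second-highest bid.
Sorting bids: 51,700 (Rook) > 48,200 (Meridian) > 47,700 (Pike) > 41,800 (Tessera) > 34,700 (Onyx) > 25,900 (Orion) > …
Rook wins with the highest bid; price is set by the runner-up at $48,200.

Rook pays $48,200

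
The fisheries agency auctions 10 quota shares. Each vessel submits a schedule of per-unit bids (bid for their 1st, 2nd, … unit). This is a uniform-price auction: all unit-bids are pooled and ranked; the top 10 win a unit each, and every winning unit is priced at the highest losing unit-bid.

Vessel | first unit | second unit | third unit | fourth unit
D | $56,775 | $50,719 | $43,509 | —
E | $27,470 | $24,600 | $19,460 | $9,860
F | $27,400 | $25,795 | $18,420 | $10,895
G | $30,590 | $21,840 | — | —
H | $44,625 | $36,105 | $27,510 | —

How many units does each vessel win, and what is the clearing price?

D 3, E 1, F 2, G 1, H 3; clearing price $24,600

All unit-bids, highest first — top 10: 56,775 (D-1), 50,719 (D-2), 44,625 (H-1), 43,509 (D-3), 36,105 (H-2), 30,590 (G-1), 27,510 (H-3), 27,470 (E-1), 27,400 (F-1), 25,795 (F-2)
First bid not allocated: $24,600.
Allocation: D 3, E 1, F 2, G 1, H 3.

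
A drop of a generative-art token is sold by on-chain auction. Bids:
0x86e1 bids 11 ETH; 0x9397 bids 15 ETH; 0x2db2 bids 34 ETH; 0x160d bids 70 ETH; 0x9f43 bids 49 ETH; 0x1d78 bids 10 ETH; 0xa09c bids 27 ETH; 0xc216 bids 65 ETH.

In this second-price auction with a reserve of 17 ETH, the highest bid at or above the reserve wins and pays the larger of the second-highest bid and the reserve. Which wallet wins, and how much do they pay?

Second-price auction with a reserve of 17 ETH: the highest bid at or above the reserve wins and pays the larger of the second-highest bid and the reserve.
Sorting bids: 70 (0x160d) > 65 (0xc216) > 49 (0x9f43) > 34 (0x2db2) > 27 (0xa09c) > 15 (0x9397) > …
0x160d has the top bid at or above the reserve (70 ETH).
Second-highest bid 65 ETH exceeds the reserve 17 ETH → payment 65 ETH.

0x160d pays 65 ETH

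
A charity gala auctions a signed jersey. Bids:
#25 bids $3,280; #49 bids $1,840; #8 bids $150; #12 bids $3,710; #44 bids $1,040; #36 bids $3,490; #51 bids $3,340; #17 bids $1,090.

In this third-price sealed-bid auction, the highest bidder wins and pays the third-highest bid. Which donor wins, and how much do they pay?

#12 pays $3,340

Bids ranked: 3,710 (#12) > 3,490 (#36) > 3,340 (#51) > 3,280 (#25) > 1,840 (#49) > 1,090 (#17) > …
#12 wins; payment is bid #3 in the ranking = $3,340.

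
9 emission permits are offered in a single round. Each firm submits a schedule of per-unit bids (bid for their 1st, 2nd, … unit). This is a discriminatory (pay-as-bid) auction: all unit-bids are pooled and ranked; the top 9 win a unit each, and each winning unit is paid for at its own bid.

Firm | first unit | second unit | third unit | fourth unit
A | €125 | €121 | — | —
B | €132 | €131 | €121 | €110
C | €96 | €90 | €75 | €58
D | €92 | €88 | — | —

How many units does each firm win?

A 2, B 4, C 2, D 1

All unit-bids, highest first — top 9: 132 (B-1), 131 (B-2), 125 (A-1), 121 (A-2), 121 (B-3), 110 (B-4), 96 (C-1), 92 (D-1), 90 (C-2)
Next rejected bid: €88 (not a price — pay-as-bid).
Allocation: A 2, B 4, C 2, D 1.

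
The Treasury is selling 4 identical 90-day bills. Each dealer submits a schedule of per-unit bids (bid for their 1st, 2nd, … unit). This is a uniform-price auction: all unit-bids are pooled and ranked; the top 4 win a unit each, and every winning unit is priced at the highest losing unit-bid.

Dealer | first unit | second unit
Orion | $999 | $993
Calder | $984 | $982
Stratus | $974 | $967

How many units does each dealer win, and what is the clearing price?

All unit-bids, highest first — top 4: 999 (Orion-1), 993 (Orion-2), 984 (Calder-1), 982 (Calder-2)
First bid not allocated: $974.
Allocation: Calder 2, Orion 2.

Calder 2, Orion 2; clearing price $974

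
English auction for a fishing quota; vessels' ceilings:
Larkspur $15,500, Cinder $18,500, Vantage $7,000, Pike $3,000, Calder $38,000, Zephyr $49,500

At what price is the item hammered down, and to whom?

Zephyr wins at $38,000

Rule: the price rises until one bidder remains; the winner pays the price at which the last rival dropped out.
Limits ranked: 49,500 (Zephyr) > 38,000 (Calder) > 18,500 (Cinder) > 15,500 (Larkspur) > 7,000 (Vantage) > 3,000 (Pike)
Once the price passes $38,000, only Zephyr is left; the hammer falls at Calder's limit of $38,000.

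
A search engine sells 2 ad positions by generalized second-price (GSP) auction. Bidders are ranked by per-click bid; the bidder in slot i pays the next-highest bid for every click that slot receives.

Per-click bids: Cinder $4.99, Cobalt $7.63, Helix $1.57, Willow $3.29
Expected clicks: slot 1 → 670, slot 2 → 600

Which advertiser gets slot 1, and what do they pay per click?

Cobalt; $4.99 per click

Ranked by bid: $7.63 (Cobalt) > $4.99 (Cinder) > $3.29 (Willow) > …
Slot 1 goes to the first-ranked bidder, Cobalt, who pays the next bid down: $4.99/click.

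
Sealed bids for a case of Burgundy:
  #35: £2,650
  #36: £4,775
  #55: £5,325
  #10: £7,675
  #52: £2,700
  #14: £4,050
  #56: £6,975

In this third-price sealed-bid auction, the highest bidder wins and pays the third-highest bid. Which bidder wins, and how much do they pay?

Bids ranked: 7,675 (#10) > 6,975 (#56) > 5,325 (#55) > 4,775 (#36) > 4,050 (#14) > 2,700 (#52) > …
#10 wins; payment is bid #3 in the ranking = £5,325.

#10 pays £5,325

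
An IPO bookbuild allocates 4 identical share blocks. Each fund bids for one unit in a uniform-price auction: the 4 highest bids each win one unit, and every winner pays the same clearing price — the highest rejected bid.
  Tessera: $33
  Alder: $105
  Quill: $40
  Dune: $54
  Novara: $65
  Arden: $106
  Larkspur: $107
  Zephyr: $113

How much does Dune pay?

Dune pays $0

Bids ranked high→low: 113 (Zephyr), 107 (Larkspur), 106 (Arden), 105 (Alder), 65 (Novara), 54 (Dune), …
Winners (4 units): Zephyr, Larkspur, Arden, Alder.
First losing bid is Novara's $65, which sets the uniform price.
Dune does not win → pays $0.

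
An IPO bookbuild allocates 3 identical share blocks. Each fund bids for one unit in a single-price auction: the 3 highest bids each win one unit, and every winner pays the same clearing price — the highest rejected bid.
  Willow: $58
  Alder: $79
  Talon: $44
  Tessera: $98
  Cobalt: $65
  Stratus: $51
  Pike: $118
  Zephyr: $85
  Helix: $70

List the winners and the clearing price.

Pike, Tessera, Zephyr; each pays $79

Sorting: 118 (Pike), 98 (Tessera), 85 (Zephyr), 79 (Alder), 70 (Helix), …
Top 3: Pike, Tessera, Zephyr.
Clearing price = highest rejected bid = $79.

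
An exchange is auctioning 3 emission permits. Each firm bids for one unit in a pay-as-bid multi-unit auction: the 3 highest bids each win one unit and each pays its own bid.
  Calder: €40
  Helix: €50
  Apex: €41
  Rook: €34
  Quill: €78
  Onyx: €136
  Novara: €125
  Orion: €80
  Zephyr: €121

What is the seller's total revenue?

Sorting: 136 (Onyx), 125 (Novara), 121 (Zephyr), 80 (Orion), 78 (Quill), …
The 3 highest are Onyx, Novara, Zephyr.
Total revenue = 136 + 125 + 121 = €382.

Total revenue: €382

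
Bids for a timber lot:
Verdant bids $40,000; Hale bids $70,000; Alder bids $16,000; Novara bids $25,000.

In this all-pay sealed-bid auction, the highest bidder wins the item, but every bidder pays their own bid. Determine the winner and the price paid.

Bids ranked: 70,000 (Hale) > 40,000 (Verdant) > 25,000 (Novara) > 16,000 (Alder)
Hale is highest and takes the item; every bidder forfeits their bid.

Hale pays $70,000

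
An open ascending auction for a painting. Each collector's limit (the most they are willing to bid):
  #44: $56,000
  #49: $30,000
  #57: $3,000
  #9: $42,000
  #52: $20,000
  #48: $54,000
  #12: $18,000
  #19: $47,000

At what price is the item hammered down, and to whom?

Open ascending-bid auction: the price rises until one bidder remains; the winner pays the price at which the last rival dropped out.
Limits ranked: 56,000 (#44) > 54,000 (#48) > 47,000 (#19) > 42,000 (#9) > 30,000 (#49) > 20,000 (#52) > …
Bidding ends when #48 exits at $54,000; #44 takes it.

#44 wins at $54,000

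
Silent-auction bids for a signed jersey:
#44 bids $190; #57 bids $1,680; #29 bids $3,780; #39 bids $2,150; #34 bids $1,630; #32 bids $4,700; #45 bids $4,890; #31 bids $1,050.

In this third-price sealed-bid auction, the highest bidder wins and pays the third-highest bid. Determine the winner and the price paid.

Third-price sealed-bid auction: the highest bidder wins and pays the third-highest bid.
Sorting bids: 4,890 (#45) > 4,700 (#32) > 3,780 (#29) > 2,150 (#39) > 1,680 (#57) > 1,630 (#34) > …
#45 is highest; pays the third-highest bid, $3,780.

#45 pays $3,780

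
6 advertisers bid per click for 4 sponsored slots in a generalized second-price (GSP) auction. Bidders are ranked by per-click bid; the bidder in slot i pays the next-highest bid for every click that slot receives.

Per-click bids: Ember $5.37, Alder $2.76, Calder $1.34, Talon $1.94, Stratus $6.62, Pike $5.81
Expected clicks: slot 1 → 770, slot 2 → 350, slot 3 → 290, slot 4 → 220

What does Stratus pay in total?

Stratus pays $4473.70

Ranked by bid: $6.62 (Stratus) > $5.81 (Pike) > $5.37 (Ember) > $2.76 (Alder) > $1.94 (Talon) > …
Stratus holds slot 1 → pays next bid $5.81 × 770 clicks = $4473.70.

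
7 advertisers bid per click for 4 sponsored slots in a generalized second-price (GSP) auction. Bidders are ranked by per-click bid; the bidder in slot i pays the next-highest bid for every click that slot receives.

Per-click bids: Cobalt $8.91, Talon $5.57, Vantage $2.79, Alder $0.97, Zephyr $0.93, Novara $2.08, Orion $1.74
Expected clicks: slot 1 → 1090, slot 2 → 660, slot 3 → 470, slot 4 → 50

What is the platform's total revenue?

Per-click bids in order: $8.91 (Cobalt) > $5.57 (Talon) > $2.79 (Vantage) > $2.08 (Novara) > $1.74 (Orion) > …
Slot 1: Cobalt pays $5.57 × 1090 = $6071.30
Slot 2: Talon pays $2.79 × 660 = $1841.40
Slot 3: Vantage pays $2.08 × 470 = $977.60
Slot 4: Novara pays $1.74 × 50 = $87.00
Total = $8977.30

Total revenue: $8977.30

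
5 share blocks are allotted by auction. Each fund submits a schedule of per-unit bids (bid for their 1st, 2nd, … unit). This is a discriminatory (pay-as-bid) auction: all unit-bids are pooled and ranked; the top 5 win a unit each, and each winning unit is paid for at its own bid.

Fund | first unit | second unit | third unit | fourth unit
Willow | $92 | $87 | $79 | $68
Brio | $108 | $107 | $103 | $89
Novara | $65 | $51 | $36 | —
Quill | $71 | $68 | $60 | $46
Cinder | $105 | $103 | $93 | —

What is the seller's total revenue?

Total revenue: $526

All unit-bids, highest first — top 5: 108 (Brio-1), 107 (Brio-2), 105 (Cinder-1), 103 (Brio-3), 103 (Cinder-2)
Next rejected bid: $93 (not a price — pay-as-bid).
Each winning unit pays its own bid.
Revenue = 108 + 107 + 105 + 103 + 103 = $526.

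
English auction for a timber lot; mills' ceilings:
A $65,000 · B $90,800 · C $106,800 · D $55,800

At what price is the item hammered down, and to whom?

C wins at $90,800

Limits ranked: 106,800 (C) > 90,800 (B) > 65,000 (A) > 55,800 (D)
B is the last rival to drop out, at $90,800; C remains and wins at that price.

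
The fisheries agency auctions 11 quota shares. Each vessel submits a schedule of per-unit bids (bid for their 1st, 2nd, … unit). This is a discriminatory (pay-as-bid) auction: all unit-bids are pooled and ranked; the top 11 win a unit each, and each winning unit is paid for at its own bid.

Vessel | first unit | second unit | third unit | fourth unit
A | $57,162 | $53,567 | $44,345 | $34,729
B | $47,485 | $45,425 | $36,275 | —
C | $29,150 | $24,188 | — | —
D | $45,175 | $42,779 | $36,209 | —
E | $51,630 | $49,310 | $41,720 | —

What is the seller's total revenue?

Total revenue: $514,873

Merging the schedules and taking the best 11: 57,162 (A-1), 53,567 (A-2), 51,630 (E-1), 49,310 (E-2), 47,485 (B-1), 45,425 (B-2), 45,175 (D-1), 44,345 (A-3), 42,779 (D-2), 41,720 (E-3), 36,275 (B-3)
Next rejected bid: $36,209 (not a price — pay-as-bid).
Each winning unit pays its own bid.
Revenue = 57,162 + 53,567 + 51,630 + 49,310 + 47,485 + 45,425 + 45,175 + 44,345 + 42,779 + 41,720 + 36,275 = $514,873.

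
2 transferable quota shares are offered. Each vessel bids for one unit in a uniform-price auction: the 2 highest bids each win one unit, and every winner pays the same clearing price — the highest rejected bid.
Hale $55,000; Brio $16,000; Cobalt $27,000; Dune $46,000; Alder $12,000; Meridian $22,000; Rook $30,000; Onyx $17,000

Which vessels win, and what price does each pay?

Ordering the bids: 55,000 (Hale), 46,000 (Dune), 30,000 (Rook), 27,000 (Cobalt), …
Top 2: Hale, Dune.
Clearing price = highest rejected bid = $30,000.

Hale, Dune; each pays $30,000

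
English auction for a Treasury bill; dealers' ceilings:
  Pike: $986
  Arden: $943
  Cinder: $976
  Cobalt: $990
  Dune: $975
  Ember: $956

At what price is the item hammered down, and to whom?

Open ascending-bid auction: the price rises until one bidder remains; the winner pays the price at which the last rival dropped out.
Limits ranked: 990 (Cobalt) > 986 (Pike) > 976 (Cinder) > 975 (Dune) > 956 (Ember) > 943 (Arden)
Once the price passes $986, only Cobalt is left; the hammer falls at Pike's limit of $986.

Cobalt wins at $986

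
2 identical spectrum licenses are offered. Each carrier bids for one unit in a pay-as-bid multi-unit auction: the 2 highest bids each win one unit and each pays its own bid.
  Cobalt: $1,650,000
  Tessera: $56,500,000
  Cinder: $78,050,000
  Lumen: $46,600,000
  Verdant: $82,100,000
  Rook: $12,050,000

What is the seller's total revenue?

Total revenue: $160,150,000

Ordering the bids: 82,100,000 (Verdant), 78,050,000 (Cinder), 56,500,000 (Tessera), 46,600,000 (Lumen), …
Winners (2 units): Verdant, Cinder.
Total revenue = 82,100,000 + 78,050,000 = $160,150,000.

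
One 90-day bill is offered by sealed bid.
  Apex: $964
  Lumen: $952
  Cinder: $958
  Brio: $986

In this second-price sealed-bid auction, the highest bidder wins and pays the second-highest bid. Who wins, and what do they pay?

Bids ranked: 986 (Brio) > 964 (Apex) > 958 (Cinder) > 952 (Lumen)
Brio wins with the highest bid; price is set by the runner-up at $964.

Brio pays $964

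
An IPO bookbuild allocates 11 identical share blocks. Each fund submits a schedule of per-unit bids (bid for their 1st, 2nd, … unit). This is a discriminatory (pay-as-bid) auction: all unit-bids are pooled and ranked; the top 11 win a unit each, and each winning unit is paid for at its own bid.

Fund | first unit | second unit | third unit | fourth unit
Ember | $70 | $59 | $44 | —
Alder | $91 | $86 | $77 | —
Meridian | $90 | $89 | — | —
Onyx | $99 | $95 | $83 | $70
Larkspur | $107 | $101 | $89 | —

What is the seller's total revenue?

Total revenue: $1,007

Merging the schedules and taking the best 11: 107 (Larkspur-1), 101 (Larkspur-2), 99 (Onyx-1), 95 (Onyx-2), 91 (Alder-1), 90 (Meridian-1), 89 (Meridian-2), 89 (Larkspur-3), 86 (Alder-2), 83 (Onyx-3), 77 (Alder-3)
Next rejected bid: $70 (not a price — pay-as-bid).
Each winning unit pays its own bid.
Revenue = 107 + 101 + 99 + 95 + 91 + 90 + 89 + 89 + 86 + 83 + 77 = $1,007.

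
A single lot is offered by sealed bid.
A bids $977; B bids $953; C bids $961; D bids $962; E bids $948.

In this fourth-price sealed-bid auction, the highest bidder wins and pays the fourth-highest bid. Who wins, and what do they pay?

A pays $953

Rule: the highest bidder wins and pays the fourth-highest bid.
Bids ranked: 977 (A) > 962 (D) > 961 (C) > 953 (B) > 948 (E)
A wins; payment is bid #4 in the ranking = $953.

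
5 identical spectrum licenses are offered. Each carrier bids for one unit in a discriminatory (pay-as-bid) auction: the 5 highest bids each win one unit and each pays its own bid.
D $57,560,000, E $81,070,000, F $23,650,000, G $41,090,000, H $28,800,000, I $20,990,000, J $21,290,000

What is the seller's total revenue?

Total revenue: $232,170,000

Ordering the bids: 81,070,000 (E), 57,560,000 (D), 41,090,000 (G), 28,800,000 (H), 23,650,000 (F), 21,290,000 (J), 20,990,000 (I)
Winners (5 units): E, D, G, H, F.
Total revenue = 81,070,000 + 57,560,000 + 41,090,000 + 28,800,000 + 23,650,000 = $232,170,000.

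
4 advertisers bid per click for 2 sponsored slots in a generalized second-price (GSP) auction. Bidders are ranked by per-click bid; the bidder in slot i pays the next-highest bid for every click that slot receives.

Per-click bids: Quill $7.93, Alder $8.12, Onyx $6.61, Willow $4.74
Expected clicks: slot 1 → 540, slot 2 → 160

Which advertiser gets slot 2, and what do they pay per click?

Quill; $6.61 per click

Per-click bids in order: $8.12 (Alder) > $7.93 (Quill) > $6.61 (Onyx) > …
Slot 2 goes to the second-ranked bidder, Quill, who pays the next bid down: $6.61/click.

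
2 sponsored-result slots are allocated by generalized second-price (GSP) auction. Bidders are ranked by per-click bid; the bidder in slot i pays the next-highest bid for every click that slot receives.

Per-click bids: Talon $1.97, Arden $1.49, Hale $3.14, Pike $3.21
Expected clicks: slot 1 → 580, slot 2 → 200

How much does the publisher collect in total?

Ranked by bid: $3.21 (Pike) > $3.14 (Hale) > $1.97 (Talon) > …
Slot 1: Pike pays $3.14 × 580 = $1821.20
Slot 2: Hale pays $1.97 × 200 = $394.00
Total = $2215.20

Total revenue: $2215.20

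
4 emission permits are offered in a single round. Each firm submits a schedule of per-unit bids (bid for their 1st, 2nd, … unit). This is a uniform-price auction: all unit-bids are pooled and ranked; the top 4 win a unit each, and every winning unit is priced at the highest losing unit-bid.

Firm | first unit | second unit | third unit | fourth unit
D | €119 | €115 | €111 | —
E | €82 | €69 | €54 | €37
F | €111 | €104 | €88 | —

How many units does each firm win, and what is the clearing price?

D 3, F 1; clearing price €104

Pooled unit-bids ranked (top 4): 119 (D-1), 115 (D-2), 111 (D-3), 111 (F-1)
First bid not allocated: €104.
Allocation: D 3, F 1.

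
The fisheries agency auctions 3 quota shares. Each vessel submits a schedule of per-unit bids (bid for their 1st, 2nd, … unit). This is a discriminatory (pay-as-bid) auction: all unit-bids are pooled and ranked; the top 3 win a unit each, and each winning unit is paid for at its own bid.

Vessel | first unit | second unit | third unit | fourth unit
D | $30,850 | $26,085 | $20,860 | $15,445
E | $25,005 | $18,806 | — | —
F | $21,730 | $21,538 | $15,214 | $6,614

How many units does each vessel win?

Merging the schedules and taking the best 3: 30,850 (D-1), 26,085 (D-2), 25,005 (E-1)
Next rejected bid: $21,730 (not a price — pay-as-bid).
Allocation: D 2, E 1.

D 2, E 1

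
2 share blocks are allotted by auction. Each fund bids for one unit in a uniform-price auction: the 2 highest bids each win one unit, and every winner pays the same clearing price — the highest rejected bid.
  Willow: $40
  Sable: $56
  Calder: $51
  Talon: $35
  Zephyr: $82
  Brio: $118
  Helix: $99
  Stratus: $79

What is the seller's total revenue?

Total revenue: $164

Sorting: 118 (Brio), 99 (Helix), 82 (Zephyr), 79 (Stratus), …
Winners (2 units): Brio, Helix.
Clearing price = highest rejected bid = $82.
Total revenue = 2 × $82 = $164.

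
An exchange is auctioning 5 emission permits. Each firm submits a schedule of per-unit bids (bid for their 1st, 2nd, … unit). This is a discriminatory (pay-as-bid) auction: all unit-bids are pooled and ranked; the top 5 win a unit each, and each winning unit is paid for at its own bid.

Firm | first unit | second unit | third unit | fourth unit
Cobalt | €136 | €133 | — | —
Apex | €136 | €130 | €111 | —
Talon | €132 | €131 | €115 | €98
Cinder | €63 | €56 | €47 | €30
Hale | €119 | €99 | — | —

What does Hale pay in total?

Hale pays €0

All unit-bids, highest first — top 5: 136 (Cobalt-1), 136 (Apex-1), 133 (Cobalt-2), 132 (Talon-1), 131 (Talon-2)
Next rejected bid: €130 (not a price — pay-as-bid).
Hale wins no units.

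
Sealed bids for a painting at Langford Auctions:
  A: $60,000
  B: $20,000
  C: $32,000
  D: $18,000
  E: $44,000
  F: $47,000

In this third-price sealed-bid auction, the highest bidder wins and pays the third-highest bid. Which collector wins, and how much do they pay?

A pays $44,000

Third-price sealed-bid auction: the highest bidder wins and pays the third-highest bid.
Bids in order: 60,000 (A) > 47,000 (F) > 44,000 (E) > 32,000 (C) > 20,000 (B) > 18,000 (D)
A is highest; pays the third-highest bid, $44,000.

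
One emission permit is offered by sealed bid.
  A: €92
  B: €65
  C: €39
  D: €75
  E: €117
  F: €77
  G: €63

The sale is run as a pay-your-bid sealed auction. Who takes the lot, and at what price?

E pays €117

Rule: the highest bidder wins and pays their own bid.
Sorting bids: 117 (E) > 92 (A) > 77 (F) > 75 (D) > 65 (B) > 63 (G) > …
First-price: E pays what they bid, €117.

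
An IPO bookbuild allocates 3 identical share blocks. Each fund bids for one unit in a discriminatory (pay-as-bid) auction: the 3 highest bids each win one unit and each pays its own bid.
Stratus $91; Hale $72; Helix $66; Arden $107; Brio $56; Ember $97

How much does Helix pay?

Helix pays $0

Sorting: 107 (Arden), 97 (Ember), 91 (Stratus), 72 (Hale), 66 (Helix), …
Winners (3 units): Arden, Ember, Stratus.
Helix does not win → $0.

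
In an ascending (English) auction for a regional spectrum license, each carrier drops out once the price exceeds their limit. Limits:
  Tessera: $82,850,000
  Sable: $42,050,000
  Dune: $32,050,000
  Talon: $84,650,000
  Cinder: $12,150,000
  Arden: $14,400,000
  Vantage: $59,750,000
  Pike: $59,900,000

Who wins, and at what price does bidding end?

Sorting limits: 84,650,000 (Talon) > 82,850,000 (Tessera) > 59,900,000 (Pike) > 59,750,000 (Vantage) > 42,050,000 (Sable) > 32,050,000 (Dune) > …
Once the price passes $82,850,000, only Talon is left; the hammer falls at Tessera's limit of $82,850,000.

Talon wins at $82,850,000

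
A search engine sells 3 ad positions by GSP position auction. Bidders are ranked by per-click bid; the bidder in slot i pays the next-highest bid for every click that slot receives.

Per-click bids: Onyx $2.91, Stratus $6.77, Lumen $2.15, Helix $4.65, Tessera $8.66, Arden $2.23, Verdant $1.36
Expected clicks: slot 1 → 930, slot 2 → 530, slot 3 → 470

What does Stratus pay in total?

Stratus pays $2464.50

Ranked by bid: $8.66 (Tessera) > $6.77 (Stratus) > $4.65 (Helix) > $2.91 (Onyx) > …
Stratus holds slot 2 → pays next bid $4.65 × 530 clicks = $2464.50.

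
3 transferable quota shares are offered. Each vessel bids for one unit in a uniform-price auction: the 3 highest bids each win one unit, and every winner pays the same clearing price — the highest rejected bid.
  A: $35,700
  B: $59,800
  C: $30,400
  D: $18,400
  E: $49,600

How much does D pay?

Sorting: 59,800 (B), 49,600 (E), 35,700 (A), 30,400 (C), 18,400 (D)
Winners (3 units): B, E, A.
First losing bid is C's $30,400, which sets the uniform price.
D does not win → pays $0.

D pays $0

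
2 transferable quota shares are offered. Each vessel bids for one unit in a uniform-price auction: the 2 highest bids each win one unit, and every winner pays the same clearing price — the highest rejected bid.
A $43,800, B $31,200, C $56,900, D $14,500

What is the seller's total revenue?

Bids ranked high→low: 56,900 (C), 43,800 (A), 31,200 (B), 14,500 (D)
Winners (2 units): C, A.
First losing bid is B's $31,200, which sets the uniform price.
Total revenue = 2 × $31,200 = $62,400.

Total revenue: $62,400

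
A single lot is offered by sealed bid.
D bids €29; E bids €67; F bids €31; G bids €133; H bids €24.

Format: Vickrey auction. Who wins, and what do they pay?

Sorting bids: 133 (G) > 67 (E) > 31 (F) > 29 (D) > 24 (H)
G is highest; pays the second-highest bid, €67.

G pays €67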